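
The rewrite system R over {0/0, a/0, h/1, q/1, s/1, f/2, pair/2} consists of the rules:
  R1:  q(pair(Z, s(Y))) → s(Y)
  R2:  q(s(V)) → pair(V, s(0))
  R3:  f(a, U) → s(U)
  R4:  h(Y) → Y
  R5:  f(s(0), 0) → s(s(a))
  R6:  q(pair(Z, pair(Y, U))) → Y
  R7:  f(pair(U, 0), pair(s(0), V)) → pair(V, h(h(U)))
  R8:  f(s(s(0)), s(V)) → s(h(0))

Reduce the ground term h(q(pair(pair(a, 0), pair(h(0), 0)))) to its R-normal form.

1. h(q(pair(pair(a, 0), pair(h(0), 0))))  →  q(pair(pair(a, 0), pair(h(0), 0)))   [R4 at ε]
2. q(pair(pair(a, 0), pair(h(0), 0)))  →  h(0)   [R6 at ε]
3. h(0)  →  0   [R4 at ε]

0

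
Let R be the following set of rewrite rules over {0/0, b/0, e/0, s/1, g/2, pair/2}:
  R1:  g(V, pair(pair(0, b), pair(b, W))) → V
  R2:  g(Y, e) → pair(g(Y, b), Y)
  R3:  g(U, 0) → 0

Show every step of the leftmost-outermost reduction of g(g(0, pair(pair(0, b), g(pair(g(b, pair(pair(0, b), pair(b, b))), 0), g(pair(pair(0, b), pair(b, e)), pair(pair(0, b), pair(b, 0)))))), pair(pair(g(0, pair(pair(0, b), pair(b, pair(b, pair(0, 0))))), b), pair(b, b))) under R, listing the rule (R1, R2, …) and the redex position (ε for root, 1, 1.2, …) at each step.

1. g(g(0, pair(pair(0, b), g(pair(g(b, pair(pair(0, b), pair(b, b))), 0), g(pair(pair(0, b), pair(b, e)), pair(pair(0, b), pair(b, 0)))))), pair(pair(g(0, pair(pair(0, b), pair(b, pair(b, pair(0, 0))))), b), pair(b, b)))  →  g(g(0, pair(pair(0, b), g(pair(b, 0), g(pair(pair(0, b), pair(b, e)), pair(pair(0, b), pair(b, 0)))))), pair(pair(g(0, pair(pair(0, b), pair(b, pair(b, pair(0, 0))))), b), pair(b, b)))   [R1 at 1.2.2.1.1]
2. g(g(0, pair(pair(0, b), g(pair(b, 0), g(pair(pair(0, b), pair(b, e)), pair(pair(0, b), pair(b, 0)))))), pair(pair(g(0, pair(pair(0, b), pair(b, pair(b, pair(0, 0))))), b), pair(b, b)))  →  g(g(0, pair(pair(0, b), g(pair(b, 0), pair(pair(0, b), pair(b, e))))), pair(pair(g(0, pair(pair(0, b), pair(b, pair(b, pair(0, 0))))), b), pair(b, b)))   [R1 at 1.2.2.2]
3. g(g(0, pair(pair(0, b), g(pair(b, 0), pair(pair(0, b), pair(b, e))))), pair(pair(g(0, pair(pair(0, b), pair(b, pair(b, pair(0, 0))))), b), pair(b, b)))  →  g(g(0, pair(pair(0, b), pair(b, 0))), pair(pair(g(0, pair(pair(0, b), pair(b, pair(b, pair(0, 0))))), b), pair(b, b)))   [R1 at 1.2.2]
4. g(g(0, pair(pair(0, b), pair(b, 0))), pair(pair(g(0, pair(pair(0, b), pair(b, pair(b, pair(0, 0))))), b), pair(b, b)))  →  g(0, pair(pair(g(0, pair(pair(0, b), pair(b, pair(b, pair(0, 0))))), b), pair(b, b)))   [R1 at 1]
5. g(0, pair(pair(g(0, pair(pair(0, b), pair(b, pair(b, pair(0, 0))))), b), pair(b, b)))  →  g(0, pair(pair(0, b), pair(b, b)))   [R1 at 2.1.1]
6. g(0, pair(pair(0, b), pair(b, b)))  →  0   [R1 at ε]

0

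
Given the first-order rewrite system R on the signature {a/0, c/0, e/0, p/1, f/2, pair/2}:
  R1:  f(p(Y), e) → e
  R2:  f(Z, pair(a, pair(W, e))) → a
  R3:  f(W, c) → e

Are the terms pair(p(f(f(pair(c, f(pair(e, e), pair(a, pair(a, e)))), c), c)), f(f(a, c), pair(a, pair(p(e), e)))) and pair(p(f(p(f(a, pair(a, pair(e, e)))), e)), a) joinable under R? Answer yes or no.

yes — NF(t₁) = pair(p(e), a), NF(t₂) = pair(p(e), a)

Reduce t₁ = pair(p(f(f(pair(c, f(pair(e, e), pair(a, pair(a, e)))), c), c)), f(f(a, c), pair(a, pair(p(e), e)))):
1. pair(p(f(f(pair(c, f(pair(e, e), pair(a, pair(a, e)))), c), c)), f(f(a, c), pair(a, pair(p(e), e))))  →  pair(p(e), f(f(a, c), pair(a, pair(p(e), e))))   [R3 at 1.1]
2. pair(p(e), f(f(a, c), pair(a, pair(p(e), e))))  →  pair(p(e), a)   [R2 at 2]

Reduce t₂ = pair(p(f(p(f(a, pair(a, pair(e, e)))), e)), a):
1. pair(p(f(p(f(a, pair(a, pair(e, e)))), e)), a)  →  pair(p(e), a)   [R1 at 1.1]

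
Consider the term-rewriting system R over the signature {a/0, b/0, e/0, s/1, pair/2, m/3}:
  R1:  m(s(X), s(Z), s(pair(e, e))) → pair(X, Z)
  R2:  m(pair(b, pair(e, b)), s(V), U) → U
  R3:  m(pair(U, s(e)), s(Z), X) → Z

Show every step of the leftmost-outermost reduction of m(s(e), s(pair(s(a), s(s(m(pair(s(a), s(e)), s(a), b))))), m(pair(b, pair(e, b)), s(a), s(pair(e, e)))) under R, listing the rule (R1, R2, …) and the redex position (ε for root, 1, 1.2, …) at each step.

1. m(s(e), s(pair(s(a), s(s(m(pair(s(a), s(e)), s(a), b))))), m(pair(b, pair(e, b)), s(a), s(pair(e, e))))  →  m(s(e), s(pair(s(a), s(s(a)))), m(pair(b, pair(e, b)), s(a), s(pair(e, e))))   [R3 at 2.1.2.1.1]
2. m(s(e), s(pair(s(a), s(s(a)))), m(pair(b, pair(e, b)), s(a), s(pair(e, e))))  →  m(s(e), s(pair(s(a), s(s(a)))), s(pair(e, e)))   [R2 at 3]
3. m(s(e), s(pair(s(a), s(s(a)))), s(pair(e, e)))  →  pair(e, pair(s(a), s(s(a))))   [R1 at ε]

pair(e, pair(s(a), s(s(a))))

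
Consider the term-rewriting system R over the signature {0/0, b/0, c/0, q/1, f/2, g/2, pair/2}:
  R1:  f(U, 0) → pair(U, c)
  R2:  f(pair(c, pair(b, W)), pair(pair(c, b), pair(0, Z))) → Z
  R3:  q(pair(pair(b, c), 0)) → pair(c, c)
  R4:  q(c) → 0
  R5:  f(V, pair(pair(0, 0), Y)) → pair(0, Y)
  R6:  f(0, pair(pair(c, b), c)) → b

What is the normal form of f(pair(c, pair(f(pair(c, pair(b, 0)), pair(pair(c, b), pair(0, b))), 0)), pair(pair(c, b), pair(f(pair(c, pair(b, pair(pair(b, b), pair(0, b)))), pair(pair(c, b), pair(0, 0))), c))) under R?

1. f(pair(c, pair(f(pair(c, pair(b, 0)), pair(pair(c, b), pair(0, b))), 0)), pair(pair(c, b), pair(f(pair(c, pair(b, pair(pair(b, b), pair(0, b)))), pair(pair(c, b), pair(0, 0))), c)))  →  f(pair(c, pair(b, 0)), pair(pair(c, b), pair(f(pair(c, pair(b, pair(pair(b, b), pair(0, b)))), pair(pair(c, b), pair(0, 0))), c)))   [R2 at 1.2.1]
2. f(pair(c, pair(b, 0)), pair(pair(c, b), pair(f(pair(c, pair(b, pair(pair(b, b), pair(0, b)))), pair(pair(c, b), pair(0, 0))), c)))  →  f(pair(c, pair(b, 0)), pair(pair(c, b), pair(0, c)))   [R2 at 2.2.1]
3. f(pair(c, pair(b, 0)), pair(pair(c, b), pair(0, c)))  →  c   [R2 at ε]

c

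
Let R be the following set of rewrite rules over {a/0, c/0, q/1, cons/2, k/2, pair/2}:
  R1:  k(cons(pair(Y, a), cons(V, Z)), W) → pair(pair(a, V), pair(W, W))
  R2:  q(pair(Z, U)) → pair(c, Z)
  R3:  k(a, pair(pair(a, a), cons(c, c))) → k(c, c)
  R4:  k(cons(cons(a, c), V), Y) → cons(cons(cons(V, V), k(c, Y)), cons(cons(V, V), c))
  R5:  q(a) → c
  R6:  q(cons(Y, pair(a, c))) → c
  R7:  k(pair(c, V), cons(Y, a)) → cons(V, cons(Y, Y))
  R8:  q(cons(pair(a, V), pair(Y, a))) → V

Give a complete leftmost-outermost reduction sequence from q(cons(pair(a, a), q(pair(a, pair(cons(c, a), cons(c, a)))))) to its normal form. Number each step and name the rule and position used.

1. q(cons(pair(a, a), q(pair(a, pair(cons(c, a), cons(c, a))))))  →  q(cons(pair(a, a), pair(c, a)))   [R2 at 1.2]
2. q(cons(pair(a, a), pair(c, a)))  →  a   [R8 at ε]

a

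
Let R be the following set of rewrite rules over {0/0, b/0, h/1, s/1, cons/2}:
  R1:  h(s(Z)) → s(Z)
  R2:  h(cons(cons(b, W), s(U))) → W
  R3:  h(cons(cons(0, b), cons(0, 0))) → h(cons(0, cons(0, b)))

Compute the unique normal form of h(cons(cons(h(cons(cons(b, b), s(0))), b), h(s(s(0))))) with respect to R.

b

1. h(cons(cons(h(cons(cons(b, b), s(0))), b), h(s(s(0)))))  →  h(cons(cons(b, b), h(s(s(0)))))   [R2 at 1.1.1]
2. h(cons(cons(b, b), h(s(s(0)))))  →  h(cons(cons(b, b), s(s(0))))   [R1 at 1.2]
3. h(cons(cons(b, b), s(s(0))))  →  b   [R2 at ε]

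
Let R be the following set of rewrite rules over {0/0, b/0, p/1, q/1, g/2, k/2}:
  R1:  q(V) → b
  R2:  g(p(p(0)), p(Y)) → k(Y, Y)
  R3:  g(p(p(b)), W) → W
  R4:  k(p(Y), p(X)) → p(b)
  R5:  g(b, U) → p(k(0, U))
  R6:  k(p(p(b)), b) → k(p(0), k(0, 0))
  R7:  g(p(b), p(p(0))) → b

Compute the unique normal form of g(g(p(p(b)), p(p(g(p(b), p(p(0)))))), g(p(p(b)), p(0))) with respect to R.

1. g(g(p(p(b)), p(p(g(p(b), p(p(0)))))), g(p(p(b)), p(0)))  →  g(p(p(g(p(b), p(p(0))))), g(p(p(b)), p(0)))   [R3 at 1]
2. g(p(p(g(p(b), p(p(0))))), g(p(p(b)), p(0)))  →  g(p(p(b)), g(p(p(b)), p(0)))   [R7 at 1.1.1]
3. g(p(p(b)), g(p(p(b)), p(0)))  →  g(p(p(b)), p(0))   [R3 at ε]
4. g(p(p(b)), p(0))  →  p(0)   [R3 at ε]

p(0)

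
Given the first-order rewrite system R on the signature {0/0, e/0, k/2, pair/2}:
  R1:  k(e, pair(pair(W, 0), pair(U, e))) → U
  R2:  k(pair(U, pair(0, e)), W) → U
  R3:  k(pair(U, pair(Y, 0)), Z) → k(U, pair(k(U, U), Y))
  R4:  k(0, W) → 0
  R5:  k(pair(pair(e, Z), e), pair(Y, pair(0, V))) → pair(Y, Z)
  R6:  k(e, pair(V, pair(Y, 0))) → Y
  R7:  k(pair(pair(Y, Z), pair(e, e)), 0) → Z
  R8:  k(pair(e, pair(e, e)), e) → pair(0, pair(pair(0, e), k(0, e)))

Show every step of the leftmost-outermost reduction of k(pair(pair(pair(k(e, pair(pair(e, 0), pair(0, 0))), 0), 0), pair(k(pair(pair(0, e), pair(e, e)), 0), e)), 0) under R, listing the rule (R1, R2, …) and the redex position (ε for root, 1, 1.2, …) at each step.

0

1. k(pair(pair(pair(k(e, pair(pair(e, 0), pair(0, 0))), 0), 0), pair(k(pair(pair(0, e), pair(e, e)), 0), e)), 0)  →  k(pair(pair(pair(0, 0), 0), pair(k(pair(pair(0, e), pair(e, e)), 0), e)), 0)   [R6 at 1.1.1.1]
2. k(pair(pair(pair(0, 0), 0), pair(k(pair(pair(0, e), pair(e, e)), 0), e)), 0)  →  k(pair(pair(pair(0, 0), 0), pair(e, e)), 0)   [R7 at 1.2.1]
3. k(pair(pair(pair(0, 0), 0), pair(e, e)), 0)  →  0   [R7 at ε]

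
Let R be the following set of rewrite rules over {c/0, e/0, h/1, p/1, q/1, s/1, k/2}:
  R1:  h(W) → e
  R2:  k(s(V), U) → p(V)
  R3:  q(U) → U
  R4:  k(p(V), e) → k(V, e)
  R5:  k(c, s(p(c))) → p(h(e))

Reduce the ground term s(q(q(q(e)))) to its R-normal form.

1. s(q(q(q(e))))  →  s(q(q(e)))   [R3 at 1]
2. s(q(q(e)))  →  s(q(e))   [R3 at 1]
3. s(q(e))  →  s(e)   [R3 at 1]

s(e)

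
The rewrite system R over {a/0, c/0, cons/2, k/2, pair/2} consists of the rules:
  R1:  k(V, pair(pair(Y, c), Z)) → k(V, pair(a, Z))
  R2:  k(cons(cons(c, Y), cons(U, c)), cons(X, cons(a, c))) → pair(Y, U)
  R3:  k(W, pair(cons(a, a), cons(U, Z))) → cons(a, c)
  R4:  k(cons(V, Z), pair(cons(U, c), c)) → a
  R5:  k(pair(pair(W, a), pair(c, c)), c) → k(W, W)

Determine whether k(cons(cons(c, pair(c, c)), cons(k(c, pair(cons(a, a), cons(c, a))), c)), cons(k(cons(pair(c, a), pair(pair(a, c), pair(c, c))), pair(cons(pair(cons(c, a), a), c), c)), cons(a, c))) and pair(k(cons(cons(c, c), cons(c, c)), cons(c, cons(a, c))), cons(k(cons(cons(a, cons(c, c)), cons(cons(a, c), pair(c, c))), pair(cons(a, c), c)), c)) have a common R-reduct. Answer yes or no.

Reduce t₁ = k(cons(cons(c, pair(c, c)), cons(k(c, pair(cons(a, a), cons(c, a))), c)), cons(k(cons(pair(c, a), pair(pair(a, c), pair(c, c))), pair(cons(pair(cons(c, a), a), c), c)), cons(a, c))):
1. k(cons(cons(c, pair(c, c)), cons(k(c, pair(cons(a, a), cons(c, a))), c)), cons(k(cons(pair(c, a), pair(pair(a, c), pair(c, c))), pair(cons(pair(cons(c, a), a), c), c)), cons(a, c)))  →  pair(pair(c, c), k(c, pair(cons(a, a), cons(c, a))))   [R2 at ε]
2. pair(pair(c, c), k(c, pair(cons(a, a), cons(c, a))))  →  pair(pair(c, c), cons(a, c))   [R3 at 2]

Reduce t₂ = pair(k(cons(cons(c, c), cons(c, c)), cons(c, cons(a, c))), cons(k(cons(cons(a, cons(c, c)), cons(cons(a, c), pair(c, c))), pair(cons(a, c), c)), c)):
1. pair(k(cons(cons(c, c), cons(c, c)), cons(c, cons(a, c))), cons(k(cons(cons(a, cons(c, c)), cons(cons(a, c), pair(c, c))), pair(cons(a, c), c)), c))  →  pair(pair(c, c), cons(k(cons(cons(a, cons(c, c)), cons(cons(a, c), pair(c, c))), pair(cons(a, c), c)), c))   [R2 at 1]
2. pair(pair(c, c), cons(k(cons(cons(a, cons(c, c)), cons(cons(a, c), pair(c, c))), pair(cons(a, c), c)), c))  →  pair(pair(c, c), cons(a, c))   [R4 at 2.1]

yes — NF(t₁) = pair(pair(c, c), cons(a, c)), NF(t₂) = pair(pair(c, c), cons(a, c))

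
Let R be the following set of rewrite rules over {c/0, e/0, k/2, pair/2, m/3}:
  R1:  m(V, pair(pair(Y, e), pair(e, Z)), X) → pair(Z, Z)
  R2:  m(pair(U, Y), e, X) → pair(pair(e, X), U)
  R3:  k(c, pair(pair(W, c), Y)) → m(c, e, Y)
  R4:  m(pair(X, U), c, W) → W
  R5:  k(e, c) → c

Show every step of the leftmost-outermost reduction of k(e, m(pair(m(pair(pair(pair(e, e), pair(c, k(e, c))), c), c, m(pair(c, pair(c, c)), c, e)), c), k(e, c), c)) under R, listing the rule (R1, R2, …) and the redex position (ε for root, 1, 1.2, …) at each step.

1. k(e, m(pair(m(pair(pair(pair(e, e), pair(c, k(e, c))), c), c, m(pair(c, pair(c, c)), c, e)), c), k(e, c), c))  →  k(e, m(pair(m(pair(c, pair(c, c)), c, e), c), k(e, c), c))   [R4 at 2.1.1]
2. k(e, m(pair(m(pair(c, pair(c, c)), c, e), c), k(e, c), c))  →  k(e, m(pair(e, c), k(e, c), c))   [R4 at 2.1.1]
3. k(e, m(pair(e, c), k(e, c), c))  →  k(e, m(pair(e, c), c, c))   [R5 at 2.2]
4. k(e, m(pair(e, c), c, c))  →  k(e, c)   [R4 at 2]
5. k(e, c)  →  c   [R5 at ε]

c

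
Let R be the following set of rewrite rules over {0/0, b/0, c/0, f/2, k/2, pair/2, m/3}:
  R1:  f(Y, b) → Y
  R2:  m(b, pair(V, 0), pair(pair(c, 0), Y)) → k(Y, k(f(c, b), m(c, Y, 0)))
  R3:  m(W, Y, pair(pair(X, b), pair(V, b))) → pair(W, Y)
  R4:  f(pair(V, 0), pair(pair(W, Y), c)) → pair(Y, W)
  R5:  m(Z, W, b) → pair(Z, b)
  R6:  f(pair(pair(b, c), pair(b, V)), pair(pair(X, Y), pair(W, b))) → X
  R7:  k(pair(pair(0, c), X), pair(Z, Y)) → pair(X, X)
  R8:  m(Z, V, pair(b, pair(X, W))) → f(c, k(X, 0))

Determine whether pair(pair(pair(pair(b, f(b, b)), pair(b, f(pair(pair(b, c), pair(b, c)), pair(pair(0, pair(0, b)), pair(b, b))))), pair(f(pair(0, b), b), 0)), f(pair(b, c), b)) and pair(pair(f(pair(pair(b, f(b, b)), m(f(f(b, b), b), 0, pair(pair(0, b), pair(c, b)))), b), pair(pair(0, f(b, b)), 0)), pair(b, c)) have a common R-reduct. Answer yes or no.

yes — NF(t₁) = pair(pair(pair(pair(b, b), pair(b, 0)), pair(pair(0, b), 0)), pair(b, c)), NF(t₂) = pair(pair(pair(pair(b, b), pair(b, 0)), pair(pair(0, b), 0)), pair(b, c))

Reduce t₁ = pair(pair(pair(pair(b, f(b, b)), pair(b, f(pair(pair(b, c), pair(b, c)), pair(pair(0, pair(0, b)), pair(b, b))))), pair(f(pair(0, b), b), 0)), f(pair(b, c), b)):
1. pair(pair(pair(pair(b, f(b, b)), pair(b, f(pair(pair(b, c), pair(b, c)), pair(pair(0, pair(0, b)), pair(b, b))))), pair(f(pair(0, b), b), 0)), f(pair(b, c), b))  →  pair(pair(pair(pair(b, b), pair(b, f(pair(pair(b, c), pair(b, c)), pair(pair(0, pair(0, b)), pair(b, b))))), pair(f(pair(0, b), b), 0)), f(pair(b, c), b))   [R1 at 1.1.1.2]
2. pair(pair(pair(pair(b, b), pair(b, f(pair(pair(b, c), pair(b, c)), pair(pair(0, pair(0, b)), pair(b, b))))), pair(f(pair(0, b), b), 0)), f(pair(b, c), b))  →  pair(pair(pair(pair(b, b), pair(b, 0)), pair(f(pair(0, b), b), 0)), f(pair(b, c), b))   [R6 at 1.1.2.2]
3. pair(pair(pair(pair(b, b), pair(b, 0)), pair(f(pair(0, b), b), 0)), f(pair(b, c), b))  →  pair(pair(pair(pair(b, b), pair(b, 0)), pair(pair(0, b), 0)), f(pair(b, c), b))   [R1 at 1.2.1]
4. pair(pair(pair(pair(b, b), pair(b, 0)), pair(pair(0, b), 0)), f(pair(b, c), b))  →  pair(pair(pair(pair(b, b), pair(b, 0)), pair(pair(0, b), 0)), pair(b, c))   [R1 at 2]

Reduce t₂ = pair(pair(f(pair(pair(b, f(b, b)), m(f(f(b, b), b), 0, pair(pair(0, b), pair(c, b)))), b), pair(pair(0, f(b, b)), 0)), pair(b, c)):
1. pair(pair(f(pair(pair(b, f(b, b)), m(f(f(b, b), b), 0, pair(pair(0, b), pair(c, b)))), b), pair(pair(0, f(b, b)), 0)), pair(b, c))  →  pair(pair(pair(pair(b, f(b, b)), m(f(f(b, b), b), 0, pair(pair(0, b), pair(c, b)))), pair(pair(0, f(b, b)), 0)), pair(b, c))   [R1 at 1.1]
2. pair(pair(pair(pair(b, f(b, b)), m(f(f(b, b), b), 0, pair(pair(0, b), pair(c, b)))), pair(pair(0, f(b, b)), 0)), pair(b, c))  →  pair(pair(pair(pair(b, b), m(f(f(b, b), b), 0, pair(pair(0, b), pair(c, b)))), pair(pair(0, f(b, b)), 0)), pair(b, c))   [R1 at 1.1.1.2]
3. pair(pair(pair(pair(b, b), m(f(f(b, b), b), 0, pair(pair(0, b), pair(c, b)))), pair(pair(0, f(b, b)), 0)), pair(b, c))  →  pair(pair(pair(pair(b, b), pair(f(f(b, b), b), 0)), pair(pair(0, f(b, b)), 0)), pair(b, c))   [R3 at 1.1.2]
4. pair(pair(pair(pair(b, b), pair(f(f(b, b), b), 0)), pair(pair(0, f(b, b)), 0)), pair(b, c))  →  pair(pair(pair(pair(b, b), pair(f(b, b), 0)), pair(pair(0, f(b, b)), 0)), pair(b, c))   [R1 at 1.1.2.1]
5. pair(pair(pair(pair(b, b), pair(f(b, b), 0)), pair(pair(0, f(b, b)), 0)), pair(b, c))  →  pair(pair(pair(pair(b, b), pair(b, 0)), pair(pair(0, f(b, b)), 0)), pair(b, c))   [R1 at 1.1.2.1]
6. pair(pair(pair(pair(b, b), pair(b, 0)), pair(pair(0, f(b, b)), 0)), pair(b, c))  →  pair(pair(pair(pair(b, b), pair(b, 0)), pair(pair(0, b), 0)), pair(b, c))   [R1 at 1.2.1.2]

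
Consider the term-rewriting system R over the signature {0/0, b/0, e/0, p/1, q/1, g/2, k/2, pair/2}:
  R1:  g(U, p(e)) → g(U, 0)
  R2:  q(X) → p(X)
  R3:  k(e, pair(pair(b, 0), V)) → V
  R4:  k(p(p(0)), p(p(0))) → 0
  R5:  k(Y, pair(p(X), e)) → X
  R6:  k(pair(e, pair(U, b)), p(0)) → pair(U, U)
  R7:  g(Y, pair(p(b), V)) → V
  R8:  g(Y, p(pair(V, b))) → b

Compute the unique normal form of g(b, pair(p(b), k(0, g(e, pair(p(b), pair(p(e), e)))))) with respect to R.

e

1. g(b, pair(p(b), k(0, g(e, pair(p(b), pair(p(e), e))))))  →  k(0, g(e, pair(p(b), pair(p(e), e))))   [R7 at ε]
2. k(0, g(e, pair(p(b), pair(p(e), e))))  →  k(0, pair(p(e), e))   [R7 at 2]
3. k(0, pair(p(e), e))  →  e   [R5 at ε]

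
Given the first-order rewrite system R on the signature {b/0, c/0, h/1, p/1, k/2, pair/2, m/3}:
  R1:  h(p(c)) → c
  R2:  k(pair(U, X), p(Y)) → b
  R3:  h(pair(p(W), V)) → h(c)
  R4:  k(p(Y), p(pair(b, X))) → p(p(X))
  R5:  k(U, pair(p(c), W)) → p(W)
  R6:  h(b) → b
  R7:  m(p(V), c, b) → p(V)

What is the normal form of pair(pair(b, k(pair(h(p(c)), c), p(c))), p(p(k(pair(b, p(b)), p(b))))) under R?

1. pair(pair(b, k(pair(h(p(c)), c), p(c))), p(p(k(pair(b, p(b)), p(b)))))  →  pair(pair(b, b), p(p(k(pair(b, p(b)), p(b)))))   [R2 at 1.2]
2. pair(pair(b, b), p(p(k(pair(b, p(b)), p(b)))))  →  pair(pair(b, b), p(p(b)))   [R2 at 2.1.1]

pair(pair(b, b), p(p(b)))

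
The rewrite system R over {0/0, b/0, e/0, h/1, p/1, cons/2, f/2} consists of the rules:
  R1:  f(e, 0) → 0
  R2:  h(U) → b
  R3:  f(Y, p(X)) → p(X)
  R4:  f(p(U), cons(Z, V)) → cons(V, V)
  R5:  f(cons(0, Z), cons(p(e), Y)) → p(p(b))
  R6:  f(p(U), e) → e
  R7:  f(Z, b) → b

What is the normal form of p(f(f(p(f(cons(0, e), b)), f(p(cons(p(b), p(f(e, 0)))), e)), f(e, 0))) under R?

p(0)

1. p(f(f(p(f(cons(0, e), b)), f(p(cons(p(b), p(f(e, 0)))), e)), f(e, 0)))  →  p(f(f(p(b), f(p(cons(p(b), p(f(e, 0)))), e)), f(e, 0)))   [R7 at 1.1.1.1]
2. p(f(f(p(b), f(p(cons(p(b), p(f(e, 0)))), e)), f(e, 0)))  →  p(f(f(p(b), e), f(e, 0)))   [R6 at 1.1.2]
3. p(f(f(p(b), e), f(e, 0)))  →  p(f(e, f(e, 0)))   [R6 at 1.1]
4. p(f(e, f(e, 0)))  →  p(f(e, 0))   [R1 at 1.2]
5. p(f(e, 0))  →  p(0)   [R1 at 1]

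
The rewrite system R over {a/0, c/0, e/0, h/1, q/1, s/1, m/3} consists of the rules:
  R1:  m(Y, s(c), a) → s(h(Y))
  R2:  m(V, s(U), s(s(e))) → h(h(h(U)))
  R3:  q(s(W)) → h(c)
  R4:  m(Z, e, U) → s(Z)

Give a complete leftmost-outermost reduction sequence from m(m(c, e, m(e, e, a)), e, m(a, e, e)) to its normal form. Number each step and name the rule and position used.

1. m(m(c, e, m(e, e, a)), e, m(a, e, e))  →  s(m(c, e, m(e, e, a)))   [R4 at ε]
2. s(m(c, e, m(e, e, a)))  →  s(s(c))   [R4 at 1]

s(s(c))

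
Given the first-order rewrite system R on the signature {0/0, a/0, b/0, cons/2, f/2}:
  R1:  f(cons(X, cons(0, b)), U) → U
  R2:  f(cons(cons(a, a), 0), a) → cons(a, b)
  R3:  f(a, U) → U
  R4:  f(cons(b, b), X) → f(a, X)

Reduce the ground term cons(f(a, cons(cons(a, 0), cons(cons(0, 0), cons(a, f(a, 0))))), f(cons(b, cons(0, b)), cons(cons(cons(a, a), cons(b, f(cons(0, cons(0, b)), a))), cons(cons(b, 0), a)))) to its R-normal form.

1. cons(f(a, cons(cons(a, 0), cons(cons(0, 0), cons(a, f(a, 0))))), f(cons(b, cons(0, b)), cons(cons(cons(a, a), cons(b, f(cons(0, cons(0, b)), a))), cons(cons(b, 0), a))))  →  cons(cons(cons(a, 0), cons(cons(0, 0), cons(a, f(a, 0)))), f(cons(b, cons(0, b)), cons(cons(cons(a, a), cons(b, f(cons(0, cons(0, b)), a))), cons(cons(b, 0), a))))   [R3 at 1]
2. cons(cons(cons(a, 0), cons(cons(0, 0), cons(a, f(a, 0)))), f(cons(b, cons(0, b)), cons(cons(cons(a, a), cons(b, f(cons(0, cons(0, b)), a))), cons(cons(b, 0), a))))  →  cons(cons(cons(a, 0), cons(cons(0, 0), cons(a, 0))), f(cons(b, cons(0, b)), cons(cons(cons(a, a), cons(b, f(cons(0, cons(0, b)), a))), cons(cons(b, 0), a))))   [R3 at 1.2.2.2]
3. cons(cons(cons(a, 0), cons(cons(0, 0), cons(a, 0))), f(cons(b, cons(0, b)), cons(cons(cons(a, a), cons(b, f(cons(0, cons(0, b)), a))), cons(cons(b, 0), a))))  →  cons(cons(cons(a, 0), cons(cons(0, 0), cons(a, 0))), cons(cons(cons(a, a), cons(b, f(cons(0, cons(0, b)), a))), cons(cons(b, 0), a)))   [R1 at 2]
4. cons(cons(cons(a, 0), cons(cons(0, 0), cons(a, 0))), cons(cons(cons(a, a), cons(b, f(cons(0, cons(0, b)), a))), cons(cons(b, 0), a)))  →  cons(cons(cons(a, 0), cons(cons(0, 0), cons(a, 0))), cons(cons(cons(a, a), cons(b, a)), cons(cons(b, 0), a)))   [R1 at 2.1.2.2]

cons(cons(cons(a, 0), cons(cons(0, 0), cons(a, 0))), cons(cons(cons(a, a), cons(b, a)), cons(cons(b, 0), a)))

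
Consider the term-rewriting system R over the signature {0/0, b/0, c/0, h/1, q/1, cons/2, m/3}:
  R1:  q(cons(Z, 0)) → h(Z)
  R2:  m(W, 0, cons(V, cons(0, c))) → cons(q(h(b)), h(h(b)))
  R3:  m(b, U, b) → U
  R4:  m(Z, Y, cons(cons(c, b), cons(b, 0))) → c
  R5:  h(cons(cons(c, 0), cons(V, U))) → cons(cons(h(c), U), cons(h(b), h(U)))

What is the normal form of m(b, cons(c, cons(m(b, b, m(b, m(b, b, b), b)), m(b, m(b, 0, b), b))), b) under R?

1. m(b, cons(c, cons(m(b, b, m(b, m(b, b, b), b)), m(b, m(b, 0, b), b))), b)  →  cons(c, cons(m(b, b, m(b, m(b, b, b), b)), m(b, m(b, 0, b), b)))   [R3 at ε]
2. cons(c, cons(m(b, b, m(b, m(b, b, b), b)), m(b, m(b, 0, b), b)))  →  cons(c, cons(m(b, b, m(b, b, b)), m(b, m(b, 0, b), b)))   [R3 at 2.1.3]
3. cons(c, cons(m(b, b, m(b, b, b)), m(b, m(b, 0, b), b)))  →  cons(c, cons(m(b, b, b), m(b, m(b, 0, b), b)))   [R3 at 2.1.3]
4. cons(c, cons(m(b, b, b), m(b, m(b, 0, b), b)))  →  cons(c, cons(b, m(b, m(b, 0, b), b)))   [R3 at 2.1]
5. cons(c, cons(b, m(b, m(b, 0, b), b)))  →  cons(c, cons(b, m(b, 0, b)))   [R3 at 2.2]
6. cons(c, cons(b, m(b, 0, b)))  →  cons(c, cons(b, 0))   [R3 at 2.2]

cons(c, cons(b, 0))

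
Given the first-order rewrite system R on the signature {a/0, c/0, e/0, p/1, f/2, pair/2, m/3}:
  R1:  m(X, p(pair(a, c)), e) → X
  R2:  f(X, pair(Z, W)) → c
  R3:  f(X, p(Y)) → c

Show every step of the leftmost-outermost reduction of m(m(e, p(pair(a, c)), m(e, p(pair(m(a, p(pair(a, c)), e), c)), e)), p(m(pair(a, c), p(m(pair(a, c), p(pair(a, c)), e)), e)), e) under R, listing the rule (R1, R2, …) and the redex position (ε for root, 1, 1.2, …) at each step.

e

1. m(m(e, p(pair(a, c)), m(e, p(pair(m(a, p(pair(a, c)), e), c)), e)), p(m(pair(a, c), p(m(pair(a, c), p(pair(a, c)), e)), e)), e)  →  m(m(e, p(pair(a, c)), m(e, p(pair(a, c)), e)), p(m(pair(a, c), p(m(pair(a, c), p(pair(a, c)), e)), e)), e)   [R1 at 1.3.2.1.1]
2. m(m(e, p(pair(a, c)), m(e, p(pair(a, c)), e)), p(m(pair(a, c), p(m(pair(a, c), p(pair(a, c)), e)), e)), e)  →  m(m(e, p(pair(a, c)), e), p(m(pair(a, c), p(m(pair(a, c), p(pair(a, c)), e)), e)), e)   [R1 at 1.3]
3. m(m(e, p(pair(a, c)), e), p(m(pair(a, c), p(m(pair(a, c), p(pair(a, c)), e)), e)), e)  →  m(e, p(m(pair(a, c), p(m(pair(a, c), p(pair(a, c)), e)), e)), e)   [R1 at 1]
4. m(e, p(m(pair(a, c), p(m(pair(a, c), p(pair(a, c)), e)), e)), e)  →  m(e, p(m(pair(a, c), p(pair(a, c)), e)), e)   [R1 at 2.1.2.1]
5. m(e, p(m(pair(a, c), p(pair(a, c)), e)), e)  →  m(e, p(pair(a, c)), e)   [R1 at 2.1]
6. m(e, p(pair(a, c)), e)  →  e   [R1 at ε]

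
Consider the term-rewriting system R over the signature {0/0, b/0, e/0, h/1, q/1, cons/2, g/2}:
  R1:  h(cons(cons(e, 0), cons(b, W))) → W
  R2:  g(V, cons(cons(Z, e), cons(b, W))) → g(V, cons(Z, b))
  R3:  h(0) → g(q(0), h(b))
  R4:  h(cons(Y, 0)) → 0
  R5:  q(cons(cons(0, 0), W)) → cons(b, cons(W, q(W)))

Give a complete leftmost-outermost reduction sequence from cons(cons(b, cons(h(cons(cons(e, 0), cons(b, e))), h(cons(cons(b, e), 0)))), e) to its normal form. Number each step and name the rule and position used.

cons(cons(b, cons(e, 0)), e)

1. cons(cons(b, cons(h(cons(cons(e, 0), cons(b, e))), h(cons(cons(b, e), 0)))), e)  →  cons(cons(b, cons(e, h(cons(cons(b, e), 0)))), e)   [R1 at 1.2.1]
2. cons(cons(b, cons(e, h(cons(cons(b, e), 0)))), e)  →  cons(cons(b, cons(e, 0)), e)   [R4 at 1.2.2]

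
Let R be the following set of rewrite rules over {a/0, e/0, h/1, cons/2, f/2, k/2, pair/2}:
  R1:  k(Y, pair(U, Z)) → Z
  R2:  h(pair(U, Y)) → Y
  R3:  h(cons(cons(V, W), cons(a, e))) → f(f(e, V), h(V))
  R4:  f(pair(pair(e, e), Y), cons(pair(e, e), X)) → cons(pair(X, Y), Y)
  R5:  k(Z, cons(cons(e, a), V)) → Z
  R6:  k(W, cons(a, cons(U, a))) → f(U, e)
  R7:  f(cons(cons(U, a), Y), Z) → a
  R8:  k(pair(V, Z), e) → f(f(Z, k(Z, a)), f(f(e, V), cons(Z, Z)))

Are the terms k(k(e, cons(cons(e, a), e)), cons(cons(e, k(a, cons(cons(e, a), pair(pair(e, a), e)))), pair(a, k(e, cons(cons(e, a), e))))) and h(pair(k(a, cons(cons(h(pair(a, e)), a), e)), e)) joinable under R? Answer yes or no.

Reduce t₁ = k(k(e, cons(cons(e, a), e)), cons(cons(e, k(a, cons(cons(e, a), pair(pair(e, a), e)))), pair(a, k(e, cons(cons(e, a), e))))):
1. k(k(e, cons(cons(e, a), e)), cons(cons(e, k(a, cons(cons(e, a), pair(pair(e, a), e)))), pair(a, k(e, cons(cons(e, a), e)))))  →  k(e, cons(cons(e, k(a, cons(cons(e, a), pair(pair(e, a), e)))), pair(a, k(e, cons(cons(e, a), e)))))   [R5 at 1]
2. k(e, cons(cons(e, k(a, cons(cons(e, a), pair(pair(e, a), e)))), pair(a, k(e, cons(cons(e, a), e)))))  →  k(e, cons(cons(e, a), pair(a, k(e, cons(cons(e, a), e)))))   [R5 at 2.1.2]
3. k(e, cons(cons(e, a), pair(a, k(e, cons(cons(e, a), e)))))  →  e   [R5 at ε]

Reduce t₂ = h(pair(k(a, cons(cons(h(pair(a, e)), a), e)), e)):
1. h(pair(k(a, cons(cons(h(pair(a, e)), a), e)), e))  →  e   [R2 at ε]

yes — NF(t₁) = e, NF(t₂) = e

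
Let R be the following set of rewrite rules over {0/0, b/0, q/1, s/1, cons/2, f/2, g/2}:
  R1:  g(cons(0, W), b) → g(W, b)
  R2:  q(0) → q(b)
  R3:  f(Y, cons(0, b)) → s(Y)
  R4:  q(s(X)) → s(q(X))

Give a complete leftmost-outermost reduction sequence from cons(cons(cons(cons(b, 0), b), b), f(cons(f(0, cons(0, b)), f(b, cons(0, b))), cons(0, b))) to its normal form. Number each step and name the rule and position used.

cons(cons(cons(cons(b, 0), b), b), s(cons(s(0), s(b))))

1. cons(cons(cons(cons(b, 0), b), b), f(cons(f(0, cons(0, b)), f(b, cons(0, b))), cons(0, b)))  →  cons(cons(cons(cons(b, 0), b), b), s(cons(f(0, cons(0, b)), f(b, cons(0, b)))))   [R3 at 2]
2. cons(cons(cons(cons(b, 0), b), b), s(cons(f(0, cons(0, b)), f(b, cons(0, b)))))  →  cons(cons(cons(cons(b, 0), b), b), s(cons(s(0), f(b, cons(0, b)))))   [R3 at 2.1.1]
3. cons(cons(cons(cons(b, 0), b), b), s(cons(s(0), f(b, cons(0, b)))))  →  cons(cons(cons(cons(b, 0), b), b), s(cons(s(0), s(b))))   [R3 at 2.1.2]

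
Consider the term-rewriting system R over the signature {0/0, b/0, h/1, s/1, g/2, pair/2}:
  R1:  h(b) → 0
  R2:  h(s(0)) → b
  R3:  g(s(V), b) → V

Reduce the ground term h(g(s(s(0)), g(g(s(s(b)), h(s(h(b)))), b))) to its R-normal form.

b

1. h(g(s(s(0)), g(g(s(s(b)), h(s(h(b)))), b)))  →  h(g(s(s(0)), g(g(s(s(b)), h(s(0))), b)))   [R1 at 1.2.1.2.1.1]
2. h(g(s(s(0)), g(g(s(s(b)), h(s(0))), b)))  →  h(g(s(s(0)), g(g(s(s(b)), b), b)))   [R2 at 1.2.1.2]
3. h(g(s(s(0)), g(g(s(s(b)), b), b)))  →  h(g(s(s(0)), g(s(b), b)))   [R3 at 1.2.1]
4. h(g(s(s(0)), g(s(b), b)))  →  h(g(s(s(0)), b))   [R3 at 1.2]
5. h(g(s(s(0)), b))  →  h(s(0))   [R3 at 1]
6. h(s(0))  →  b   [R2 at ε]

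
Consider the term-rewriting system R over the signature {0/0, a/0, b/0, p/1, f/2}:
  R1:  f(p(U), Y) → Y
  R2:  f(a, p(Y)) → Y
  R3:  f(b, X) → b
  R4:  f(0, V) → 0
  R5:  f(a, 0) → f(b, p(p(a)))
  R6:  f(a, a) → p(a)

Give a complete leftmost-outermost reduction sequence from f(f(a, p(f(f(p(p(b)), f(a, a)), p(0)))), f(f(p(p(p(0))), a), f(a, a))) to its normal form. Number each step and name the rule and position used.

1. f(f(a, p(f(f(p(p(b)), f(a, a)), p(0)))), f(f(p(p(p(0))), a), f(a, a)))  →  f(f(f(p(p(b)), f(a, a)), p(0)), f(f(p(p(p(0))), a), f(a, a)))   [R2 at 1]
2. f(f(f(p(p(b)), f(a, a)), p(0)), f(f(p(p(p(0))), a), f(a, a)))  →  f(f(f(a, a), p(0)), f(f(p(p(p(0))), a), f(a, a)))   [R1 at 1.1]
3. f(f(f(a, a), p(0)), f(f(p(p(p(0))), a), f(a, a)))  →  f(f(p(a), p(0)), f(f(p(p(p(0))), a), f(a, a)))   [R6 at 1.1]
4. f(f(p(a), p(0)), f(f(p(p(p(0))), a), f(a, a)))  →  f(p(0), f(f(p(p(p(0))), a), f(a, a)))   [R1 at 1]
5. f(p(0), f(f(p(p(p(0))), a), f(a, a)))  →  f(f(p(p(p(0))), a), f(a, a))   [R1 at ε]
6. f(f(p(p(p(0))), a), f(a, a))  →  f(a, f(a, a))   [R1 at 1]
7. f(a, f(a, a))  →  f(a, p(a))   [R6 at 2]
8. f(a, p(a))  →  a   [R2 at ε]

a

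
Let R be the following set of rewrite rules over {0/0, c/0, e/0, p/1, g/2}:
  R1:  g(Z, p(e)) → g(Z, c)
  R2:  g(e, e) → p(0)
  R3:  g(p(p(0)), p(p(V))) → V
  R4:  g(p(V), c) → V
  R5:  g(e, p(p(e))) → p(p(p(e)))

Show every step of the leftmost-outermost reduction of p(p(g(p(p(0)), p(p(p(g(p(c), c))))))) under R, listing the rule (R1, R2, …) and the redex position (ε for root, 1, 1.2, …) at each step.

p(p(p(c)))

1. p(p(g(p(p(0)), p(p(p(g(p(c), c)))))))  →  p(p(p(g(p(c), c))))   [R3 at 1.1]
2. p(p(p(g(p(c), c))))  →  p(p(p(c)))   [R4 at 1.1.1]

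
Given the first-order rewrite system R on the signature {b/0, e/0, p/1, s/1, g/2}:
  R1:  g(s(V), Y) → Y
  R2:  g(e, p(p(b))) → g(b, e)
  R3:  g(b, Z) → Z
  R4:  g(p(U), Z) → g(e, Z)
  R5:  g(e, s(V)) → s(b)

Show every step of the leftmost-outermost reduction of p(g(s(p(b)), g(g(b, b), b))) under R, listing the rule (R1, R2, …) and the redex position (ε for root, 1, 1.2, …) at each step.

1. p(g(s(p(b)), g(g(b, b), b)))  →  p(g(g(b, b), b))   [R1 at 1]
2. p(g(g(b, b), b))  →  p(g(b, b))   [R3 at 1.1]
3. p(g(b, b))  →  p(b)   [R3 at 1]

p(b)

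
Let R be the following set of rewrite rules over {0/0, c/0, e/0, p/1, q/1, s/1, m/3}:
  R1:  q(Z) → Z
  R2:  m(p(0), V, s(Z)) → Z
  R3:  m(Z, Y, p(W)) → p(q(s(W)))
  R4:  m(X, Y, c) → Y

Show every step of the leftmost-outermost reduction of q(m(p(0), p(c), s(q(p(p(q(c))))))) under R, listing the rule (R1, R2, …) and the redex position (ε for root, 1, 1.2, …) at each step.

p(p(c))

1. q(m(p(0), p(c), s(q(p(p(q(c)))))))  →  m(p(0), p(c), s(q(p(p(q(c))))))   [R1 at ε]
2. m(p(0), p(c), s(q(p(p(q(c))))))  →  q(p(p(q(c))))   [R2 at ε]
3. q(p(p(q(c))))  →  p(p(q(c)))   [R1 at ε]
4. p(p(q(c)))  →  p(p(c))   [R1 at 1.1]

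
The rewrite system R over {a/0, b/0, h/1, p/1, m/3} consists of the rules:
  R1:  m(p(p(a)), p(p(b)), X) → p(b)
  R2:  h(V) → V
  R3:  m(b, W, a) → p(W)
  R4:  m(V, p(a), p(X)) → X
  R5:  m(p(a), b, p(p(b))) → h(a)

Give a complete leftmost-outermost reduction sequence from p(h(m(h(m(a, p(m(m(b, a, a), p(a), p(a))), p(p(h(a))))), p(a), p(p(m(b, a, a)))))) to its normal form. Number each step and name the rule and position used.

1. p(h(m(h(m(a, p(m(m(b, a, a), p(a), p(a))), p(p(h(a))))), p(a), p(p(m(b, a, a))))))  →  p(m(h(m(a, p(m(m(b, a, a), p(a), p(a))), p(p(h(a))))), p(a), p(p(m(b, a, a)))))   [R2 at 1]
2. p(m(h(m(a, p(m(m(b, a, a), p(a), p(a))), p(p(h(a))))), p(a), p(p(m(b, a, a)))))  →  p(p(m(b, a, a)))   [R4 at 1]
3. p(p(m(b, a, a)))  →  p(p(p(a)))   [R3 at 1.1]

p(p(p(a)))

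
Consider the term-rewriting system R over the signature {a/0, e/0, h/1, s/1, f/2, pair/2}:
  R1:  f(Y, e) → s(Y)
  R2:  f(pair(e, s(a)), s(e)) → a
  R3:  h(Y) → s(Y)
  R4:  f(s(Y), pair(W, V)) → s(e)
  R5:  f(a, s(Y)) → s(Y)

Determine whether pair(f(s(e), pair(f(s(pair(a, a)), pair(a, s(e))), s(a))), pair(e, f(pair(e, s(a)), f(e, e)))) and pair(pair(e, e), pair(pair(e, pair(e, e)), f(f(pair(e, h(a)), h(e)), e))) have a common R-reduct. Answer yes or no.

Reduce t₁ = pair(f(s(e), pair(f(s(pair(a, a)), pair(a, s(e))), s(a))), pair(e, f(pair(e, s(a)), f(e, e)))):
1. pair(f(s(e), pair(f(s(pair(a, a)), pair(a, s(e))), s(a))), pair(e, f(pair(e, s(a)), f(e, e))))  →  pair(s(e), pair(e, f(pair(e, s(a)), f(e, e))))   [R4 at 1]
2. pair(s(e), pair(e, f(pair(e, s(a)), f(e, e))))  →  pair(s(e), pair(e, f(pair(e, s(a)), s(e))))   [R1 at 2.2.2]
3. pair(s(e), pair(e, f(pair(e, s(a)), s(e))))  →  pair(s(e), pair(e, a))   [R2 at 2.2]

Reduce t₂ = pair(pair(e, e), pair(pair(e, pair(e, e)), f(f(pair(e, h(a)), h(e)), e))):
1. pair(pair(e, e), pair(pair(e, pair(e, e)), f(f(pair(e, h(a)), h(e)), e)))  →  pair(pair(e, e), pair(pair(e, pair(e, e)), s(f(pair(e, h(a)), h(e)))))   [R1 at 2.2]
2. pair(pair(e, e), pair(pair(e, pair(e, e)), s(f(pair(e, h(a)), h(e)))))  →  pair(pair(e, e), pair(pair(e, pair(e, e)), s(f(pair(e, s(a)), h(e)))))   [R3 at 2.2.1.1.2]
3. pair(pair(e, e), pair(pair(e, pair(e, e)), s(f(pair(e, s(a)), h(e)))))  →  pair(pair(e, e), pair(pair(e, pair(e, e)), s(f(pair(e, s(a)), s(e)))))   [R3 at 2.2.1.2]
4. pair(pair(e, e), pair(pair(e, pair(e, e)), s(f(pair(e, s(a)), s(e)))))  →  pair(pair(e, e), pair(pair(e, pair(e, e)), s(a)))   [R2 at 2.2.1]

no — NF(t₁) = pair(s(e), pair(e, a)), NF(t₂) = pair(pair(e, e), pair(pair(e, pair(e, e)), s(a)))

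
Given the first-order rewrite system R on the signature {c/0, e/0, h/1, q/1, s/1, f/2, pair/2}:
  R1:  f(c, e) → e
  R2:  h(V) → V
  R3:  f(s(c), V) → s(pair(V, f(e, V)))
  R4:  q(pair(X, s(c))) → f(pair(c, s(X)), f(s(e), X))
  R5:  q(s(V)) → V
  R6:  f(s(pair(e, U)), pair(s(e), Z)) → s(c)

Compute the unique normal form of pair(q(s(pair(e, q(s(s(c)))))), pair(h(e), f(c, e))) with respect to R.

1. pair(q(s(pair(e, q(s(s(c)))))), pair(h(e), f(c, e)))  →  pair(pair(e, q(s(s(c)))), pair(h(e), f(c, e)))   [R5 at 1]
2. pair(pair(e, q(s(s(c)))), pair(h(e), f(c, e)))  →  pair(pair(e, s(c)), pair(h(e), f(c, e)))   [R5 at 1.2]
3. pair(pair(e, s(c)), pair(h(e), f(c, e)))  →  pair(pair(e, s(c)), pair(e, f(c, e)))   [R2 at 2.1]
4. pair(pair(e, s(c)), pair(e, f(c, e)))  →  pair(pair(e, s(c)), pair(e, e))   [R1 at 2.2]

pair(pair(e, s(c)), pair(e, e))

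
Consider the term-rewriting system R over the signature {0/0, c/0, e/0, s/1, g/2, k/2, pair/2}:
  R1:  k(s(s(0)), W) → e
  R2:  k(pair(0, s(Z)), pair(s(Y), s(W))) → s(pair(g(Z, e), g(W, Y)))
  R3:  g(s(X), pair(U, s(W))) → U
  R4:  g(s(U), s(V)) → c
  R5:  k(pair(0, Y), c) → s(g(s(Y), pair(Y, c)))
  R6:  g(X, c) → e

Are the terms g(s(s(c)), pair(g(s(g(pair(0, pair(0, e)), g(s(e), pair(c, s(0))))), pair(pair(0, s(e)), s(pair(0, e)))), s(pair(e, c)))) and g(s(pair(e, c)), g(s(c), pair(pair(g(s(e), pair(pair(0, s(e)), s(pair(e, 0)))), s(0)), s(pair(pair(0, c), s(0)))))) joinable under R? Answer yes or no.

Reduce t₁ = g(s(s(c)), pair(g(s(g(pair(0, pair(0, e)), g(s(e), pair(c, s(0))))), pair(pair(0, s(e)), s(pair(0, e)))), s(pair(e, c)))):
1. g(s(s(c)), pair(g(s(g(pair(0, pair(0, e)), g(s(e), pair(c, s(0))))), pair(pair(0, s(e)), s(pair(0, e)))), s(pair(e, c))))  →  g(s(g(pair(0, pair(0, e)), g(s(e), pair(c, s(0))))), pair(pair(0, s(e)), s(pair(0, e))))   [R3 at ε]
2. g(s(g(pair(0, pair(0, e)), g(s(e), pair(c, s(0))))), pair(pair(0, s(e)), s(pair(0, e))))  →  pair(0, s(e))   [R3 at ε]

Reduce t₂ = g(s(pair(e, c)), g(s(c), pair(pair(g(s(e), pair(pair(0, s(e)), s(pair(e, 0)))), s(0)), s(pair(pair(0, c), s(0)))))):
1. g(s(pair(e, c)), g(s(c), pair(pair(g(s(e), pair(pair(0, s(e)), s(pair(e, 0)))), s(0)), s(pair(pair(0, c), s(0))))))  →  g(s(pair(e, c)), pair(g(s(e), pair(pair(0, s(e)), s(pair(e, 0)))), s(0)))   [R3 at 2]
2. g(s(pair(e, c)), pair(g(s(e), pair(pair(0, s(e)), s(pair(e, 0)))), s(0)))  →  g(s(e), pair(pair(0, s(e)), s(pair(e, 0))))   [R3 at ε]
3. g(s(e), pair(pair(0, s(e)), s(pair(e, 0))))  →  pair(0, s(e))   [R3 at ε]

yes — NF(t₁) = pair(0, s(e)), NF(t₂) = pair(0, s(e))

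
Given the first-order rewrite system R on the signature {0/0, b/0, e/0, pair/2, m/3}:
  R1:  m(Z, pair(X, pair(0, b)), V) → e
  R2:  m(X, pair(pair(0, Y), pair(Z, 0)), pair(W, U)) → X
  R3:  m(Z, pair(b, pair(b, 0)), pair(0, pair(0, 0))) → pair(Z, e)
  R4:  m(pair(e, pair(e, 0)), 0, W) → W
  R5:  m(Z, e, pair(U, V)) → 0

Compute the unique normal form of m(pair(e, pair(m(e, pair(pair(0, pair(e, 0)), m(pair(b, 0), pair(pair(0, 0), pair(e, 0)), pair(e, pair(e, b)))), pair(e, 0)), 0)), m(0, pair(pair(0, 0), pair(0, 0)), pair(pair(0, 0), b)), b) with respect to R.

b

1. m(pair(e, pair(m(e, pair(pair(0, pair(e, 0)), m(pair(b, 0), pair(pair(0, 0), pair(e, 0)), pair(e, pair(e, b)))), pair(e, 0)), 0)), m(0, pair(pair(0, 0), pair(0, 0)), pair(pair(0, 0), b)), b)  →  m(pair(e, pair(m(e, pair(pair(0, pair(e, 0)), pair(b, 0)), pair(e, 0)), 0)), m(0, pair(pair(0, 0), pair(0, 0)), pair(pair(0, 0), b)), b)   [R2 at 1.2.1.2.2]
2. m(pair(e, pair(m(e, pair(pair(0, pair(e, 0)), pair(b, 0)), pair(e, 0)), 0)), m(0, pair(pair(0, 0), pair(0, 0)), pair(pair(0, 0), b)), b)  →  m(pair(e, pair(e, 0)), m(0, pair(pair(0, 0), pair(0, 0)), pair(pair(0, 0), b)), b)   [R2 at 1.2.1]
3. m(pair(e, pair(e, 0)), m(0, pair(pair(0, 0), pair(0, 0)), pair(pair(0, 0), b)), b)  →  m(pair(e, pair(e, 0)), 0, b)   [R2 at 2]
4. m(pair(e, pair(e, 0)), 0, b)  →  b   [R4 at ε]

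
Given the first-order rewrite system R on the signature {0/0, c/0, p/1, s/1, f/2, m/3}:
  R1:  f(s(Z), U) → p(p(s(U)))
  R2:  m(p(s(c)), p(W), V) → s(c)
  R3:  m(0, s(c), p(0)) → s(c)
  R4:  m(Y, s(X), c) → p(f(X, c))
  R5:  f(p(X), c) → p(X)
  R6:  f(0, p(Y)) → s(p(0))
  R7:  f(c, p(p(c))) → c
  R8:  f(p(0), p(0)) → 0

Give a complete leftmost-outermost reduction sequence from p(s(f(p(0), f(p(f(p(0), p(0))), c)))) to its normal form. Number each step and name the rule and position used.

p(s(0))

1. p(s(f(p(0), f(p(f(p(0), p(0))), c))))  →  p(s(f(p(0), p(f(p(0), p(0))))))   [R5 at 1.1.2]
2. p(s(f(p(0), p(f(p(0), p(0))))))  →  p(s(f(p(0), p(0))))   [R8 at 1.1.2.1]
3. p(s(f(p(0), p(0))))  →  p(s(0))   [R8 at 1.1]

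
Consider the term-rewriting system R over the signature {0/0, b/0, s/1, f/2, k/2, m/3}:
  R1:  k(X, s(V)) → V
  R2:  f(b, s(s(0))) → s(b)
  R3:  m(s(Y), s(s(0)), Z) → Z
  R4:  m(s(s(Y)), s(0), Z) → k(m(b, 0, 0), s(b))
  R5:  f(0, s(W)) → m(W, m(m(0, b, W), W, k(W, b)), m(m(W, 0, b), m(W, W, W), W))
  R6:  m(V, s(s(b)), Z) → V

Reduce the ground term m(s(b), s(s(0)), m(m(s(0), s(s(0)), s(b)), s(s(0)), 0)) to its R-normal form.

1. m(s(b), s(s(0)), m(m(s(0), s(s(0)), s(b)), s(s(0)), 0))  →  m(m(s(0), s(s(0)), s(b)), s(s(0)), 0)   [R3 at ε]
2. m(m(s(0), s(s(0)), s(b)), s(s(0)), 0)  →  m(s(b), s(s(0)), 0)   [R3 at 1]
3. m(s(b), s(s(0)), 0)  →  0   [R3 at ε]

0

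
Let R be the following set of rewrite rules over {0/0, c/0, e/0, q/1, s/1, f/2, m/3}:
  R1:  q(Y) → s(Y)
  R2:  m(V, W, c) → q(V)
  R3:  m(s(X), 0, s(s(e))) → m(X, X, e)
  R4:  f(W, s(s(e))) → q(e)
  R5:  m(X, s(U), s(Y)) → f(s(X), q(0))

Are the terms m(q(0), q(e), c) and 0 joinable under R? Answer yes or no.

no — NF(t₁) = s(s(0)), NF(t₂) = 0

Reduce t₁ = m(q(0), q(e), c):
1. m(q(0), q(e), c)  →  q(q(0))   [R2 at ε]
2. q(q(0))  →  s(q(0))   [R1 at ε]
3. s(q(0))  →  s(s(0))   [R1 at 1]

Reduce t₂ = 0:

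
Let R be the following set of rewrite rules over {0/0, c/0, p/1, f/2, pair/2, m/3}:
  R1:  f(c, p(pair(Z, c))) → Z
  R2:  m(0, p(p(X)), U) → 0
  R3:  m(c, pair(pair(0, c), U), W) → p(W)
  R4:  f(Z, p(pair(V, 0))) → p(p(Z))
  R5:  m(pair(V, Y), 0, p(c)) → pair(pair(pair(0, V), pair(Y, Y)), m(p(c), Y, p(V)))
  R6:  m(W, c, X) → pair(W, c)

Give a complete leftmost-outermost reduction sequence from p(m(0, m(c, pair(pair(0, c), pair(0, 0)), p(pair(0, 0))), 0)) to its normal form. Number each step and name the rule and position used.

1. p(m(0, m(c, pair(pair(0, c), pair(0, 0)), p(pair(0, 0))), 0))  →  p(m(0, p(p(pair(0, 0))), 0))   [R3 at 1.2]
2. p(m(0, p(p(pair(0, 0))), 0))  →  p(0)   [R2 at 1]

p(0)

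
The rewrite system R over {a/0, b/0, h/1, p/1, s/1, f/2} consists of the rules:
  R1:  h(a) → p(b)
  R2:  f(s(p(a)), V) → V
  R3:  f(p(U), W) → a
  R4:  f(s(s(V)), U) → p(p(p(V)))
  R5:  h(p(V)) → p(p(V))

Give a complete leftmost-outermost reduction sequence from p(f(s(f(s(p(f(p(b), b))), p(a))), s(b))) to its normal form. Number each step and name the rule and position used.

1. p(f(s(f(s(p(f(p(b), b))), p(a))), s(b)))  →  p(f(s(f(s(p(a)), p(a))), s(b)))   [R3 at 1.1.1.1.1.1]
2. p(f(s(f(s(p(a)), p(a))), s(b)))  →  p(f(s(p(a)), s(b)))   [R2 at 1.1.1]
3. p(f(s(p(a)), s(b)))  →  p(s(b))   [R2 at 1]

p(s(b))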